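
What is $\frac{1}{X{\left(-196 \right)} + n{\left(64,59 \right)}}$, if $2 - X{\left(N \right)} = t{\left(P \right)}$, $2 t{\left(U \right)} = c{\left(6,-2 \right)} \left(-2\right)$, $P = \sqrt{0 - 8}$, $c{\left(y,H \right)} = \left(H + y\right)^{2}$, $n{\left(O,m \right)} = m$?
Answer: $\frac{1}{77} \approx 0.012987$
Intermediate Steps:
$P = 2 i \sqrt{2}$ ($P = \sqrt{-8} = 2 i \sqrt{2} \approx 2.8284 i$)
$t{\left(U \right)} = -16$ ($t{\left(U \right)} = \frac{\left(-2 + 6\right)^{2} \left(-2\right)}{2} = \frac{4^{2} \left(-2\right)}{2} = \frac{16 \left(-2\right)}{2} = \frac{1}{2} \left(-32\right) = -16$)
$X{\left(N \right)} = 18$ ($X{\left(N \right)} = 2 - -16 = 2 + 16 = 18$)
$\frac{1}{X{\left(-196 \right)} + n{\left(64,59 \right)}} = \frac{1}{18 + 59} = \frac{1}{77}$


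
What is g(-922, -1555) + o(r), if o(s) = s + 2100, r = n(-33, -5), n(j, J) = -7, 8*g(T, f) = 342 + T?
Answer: 4041/2 ≈ 2020.5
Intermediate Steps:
g(T, f) = 171/4 + T/8 (g(T, f) = (342 + T)/8 = 171/4 + T/8)
r = -7
o(s) = 2100 + s
g(-922, -1555) + o(r) = (171/4 + (⅛)*(-922)) + (2100 - 7) = (171/4 - 461/4) + 2093 = -145/2 + 2093 = 4041/2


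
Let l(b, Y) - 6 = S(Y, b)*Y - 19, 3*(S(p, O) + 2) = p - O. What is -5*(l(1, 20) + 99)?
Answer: -2590/3 ≈ -863.33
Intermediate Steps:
S(p, O) = -2 - O/3 + p/3 (S(p, O) = -2 + (p - O)/3 = -2 + (-O/3 + p/3) = -2 - O/3 + p/3)
l(b, Y) = -13 + Y*(-2 - b/3 + Y/3) (l(b, Y) = 6 + ((-2 - b/3 + Y/3)*Y - 19) = 6 + (Y*(-2 - b/3 + Y/3) - 19) = 6 + (-19 + Y*(-2 - b/3 + Y/3)) = -13 + Y*(-2 - b/3 + Y/3))
-5*(l(1, 20) + 99) = -5*((-13 - ⅓*20*(6 + 1 - 1*20)) + 99) = -5*((-13 - ⅓*20*(6 + 1 - 20)) + 99) = -5*((-13 - ⅓*20*(-13)) + 99) = -5*((-13 + 260/3) + 99) = -5*(221/3 + 99) = -5*518/3 = -2590/3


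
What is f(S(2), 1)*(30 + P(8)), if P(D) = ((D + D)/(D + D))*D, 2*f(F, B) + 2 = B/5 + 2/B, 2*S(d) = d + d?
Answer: 19/5 ≈ 3.8000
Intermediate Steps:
S(d) = d (S(d) = (d + d)/2 = (2*d)/2 = d)
f(F, B) = -1 + 1/B + B/10 (f(F, B) = -1 + (B/5 + 2/B)/2 = -1 + (2/B + B/5)/2 = -1 + (1/B + B/10) = -1 + 1/B + B/10)
P(D) = D (P(D) = ((2*D)/((2*D)))*D = ((2*D)*(1/(2*D)))*D = 1*D = D)
f(S(2), 1)*(30 + P(8)) = (-1 + 1/1 + (⅒)*1)*(30 + 8) = (-1 + 1 + ⅒)*38 = (⅒)*38 = 19/5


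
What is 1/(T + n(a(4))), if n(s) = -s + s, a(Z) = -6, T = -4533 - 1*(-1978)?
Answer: -1/2555 ≈ -0.00039139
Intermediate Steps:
T = -2555 (T = -4533 + 1978 = -2555)
n(s) = 0
1/(T + n(a(4))) = 1/(-2555 + 0) = 1/(-2555) = -1/2555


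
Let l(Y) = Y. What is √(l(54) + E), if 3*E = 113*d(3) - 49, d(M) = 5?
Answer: √226 ≈ 15.033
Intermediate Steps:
E = 172 (E = (113*5 - 49)/3 = (565 - 49)/3 = (⅓)*516 = 172)
√(l(54) + E) = √(54 + 172) = √226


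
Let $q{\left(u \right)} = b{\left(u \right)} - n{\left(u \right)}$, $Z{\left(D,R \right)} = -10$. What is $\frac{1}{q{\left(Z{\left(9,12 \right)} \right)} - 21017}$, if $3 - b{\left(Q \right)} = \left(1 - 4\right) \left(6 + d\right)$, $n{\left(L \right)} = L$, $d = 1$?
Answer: $- \frac{1}{20983} \approx -4.7658 \cdot 10^{-5}$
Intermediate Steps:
$b{\left(Q \right)} = 24$ ($b{\left(Q \right)} = 3 - \left(1 - 4\right) \left(6 + 1\right) = 3 - \left(-3\right) 7 = 3 - -21 = 3 + 21 = 24$)
$q{\left(u \right)} = 24 - u$
$\frac{1}{q{\left(Z{\left(9,12 \right)} \right)} - 21017} = \frac{1}{\left(24 - -10\right) - 21017} = \frac{1}{\left(24 + 10\right) - 21017} = \frac{1}{34 - 21017} = \frac{1}{-20983} = - \frac{1}{20983}$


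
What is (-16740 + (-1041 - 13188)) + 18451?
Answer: -12518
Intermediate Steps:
(-16740 + (-1041 - 13188)) + 18451 = (-16740 - 14229) + 18451 = -30969 + 18451 = -12518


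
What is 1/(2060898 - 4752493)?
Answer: -1/2691595 ≈ -3.7153e-7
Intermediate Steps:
1/(2060898 - 4752493) = 1/(-2691595) = -1/2691595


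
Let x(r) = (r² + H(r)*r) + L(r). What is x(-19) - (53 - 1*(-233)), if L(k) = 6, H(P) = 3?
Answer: 24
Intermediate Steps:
x(r) = 6 + r² + 3*r (x(r) = (r² + 3*r) + 6 = 6 + r² + 3*r)
x(-19) - (53 - 1*(-233)) = (6 + (-19)² + 3*(-19)) - (53 - 1*(-233)) = (6 + 361 - 57) - (53 + 233) = 310 - 1*286 = 310 - 286 = 24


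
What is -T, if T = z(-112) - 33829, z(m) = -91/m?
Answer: 541251/16 ≈ 33828.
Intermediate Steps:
T = -541251/16 (T = -91/(-112) - 33829 = -91*(-1/112) - 33829 = 13/16 - 33829 = -541251/16 ≈ -33828.)
-T = -1*(-541251/16) = 541251/16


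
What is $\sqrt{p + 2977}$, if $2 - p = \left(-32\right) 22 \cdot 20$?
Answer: $\sqrt{17059} \approx 130.61$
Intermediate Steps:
$p = 14082$ ($p = 2 - \left(-32\right) 22 \cdot 20 = 2 - \left(-704\right) 20 = 2 - -14080 = 2 + 14080 = 14082$)
$\sqrt{p + 2977} = \sqrt{14082 + 2977} = \sqrt{17059}$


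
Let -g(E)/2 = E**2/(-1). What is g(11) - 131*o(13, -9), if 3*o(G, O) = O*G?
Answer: 5351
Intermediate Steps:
o(G, O) = G*O/3 (o(G, O) = (O*G)/3 = (G*O)/3 = G*O/3)
g(E) = 2*E**2 (g(E) = -2*E**2/(-1) = -2*E**2*(-1) = -(-2)*E**2 = 2*E**2)
g(11) - 131*o(13, -9) = 2*11**2 - 131*13*(-9)/3 = 2*121 - 131*(-39) = 242 + 5109 = 5351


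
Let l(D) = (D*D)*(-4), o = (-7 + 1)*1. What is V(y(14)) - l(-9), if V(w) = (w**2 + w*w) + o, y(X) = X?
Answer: 710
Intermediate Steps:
o = -6 (o = -6*1 = -6)
l(D) = -4*D**2 (l(D) = D**2*(-4) = -4*D**2)
V(w) = -6 + 2*w**2 (V(w) = (w**2 + w*w) - 6 = (w**2 + w**2) - 6 = 2*w**2 - 6 = -6 + 2*w**2)
V(y(14)) - l(-9) = (-6 + 2*14**2) - (-4)*(-9)**2 = (-6 + 2*196) - (-4)*81 = (-6 + 392) - 1*(-324) = 386 + 324 = 710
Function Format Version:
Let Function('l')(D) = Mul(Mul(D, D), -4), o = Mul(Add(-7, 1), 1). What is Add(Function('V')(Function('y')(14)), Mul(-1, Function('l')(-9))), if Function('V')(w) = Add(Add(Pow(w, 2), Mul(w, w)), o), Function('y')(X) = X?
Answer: 710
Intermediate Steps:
o = -6 (o = Mul(-6, 1) = -6)
Function('l')(D) = Mul(-4, Pow(D, 2)) (Function('l')(D) = Mul(Pow(D, 2), -4) = Mul(-4, Pow(D, 2)))
Function('V')(w) = Add(-6, Mul(2, Pow(w, 2))) (Function('V')(w) = Add(Add(Pow(w, 2), Mul(w, w)), -6) = Add(Add(Pow(w, 2), Pow(w, 2)), -6) = Add(Mul(2, Pow(w, 2)), -6) = Add(-6, Mul(2, Pow(w, 2))))
Add(Function('V')(Function('y')(14)), Mul(-1, Function('l')(-9))) = Add(Add(-6, Mul(2, Pow(14, 2))), Mul(-1, Mul(-4, Pow(-9, 2)))) = Add(Add(-6, Mul(2, 196)), Mul(-1, Mul(-4, 81))) = Add(Add(-6, 392), Mul(-1, -324)) = Add(386, 324) = 710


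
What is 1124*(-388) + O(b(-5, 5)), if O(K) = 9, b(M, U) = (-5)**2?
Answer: -436103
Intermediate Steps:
b(M, U) = 25
1124*(-388) + O(b(-5, 5)) = 1124*(-388) + 9 = -436112 + 9 = -436103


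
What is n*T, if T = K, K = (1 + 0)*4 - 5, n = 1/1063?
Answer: -1/1063 ≈ -0.00094073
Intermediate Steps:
n = 1/1063 ≈ 0.00094073
K = -1 (K = 1*4 - 5 = 4 - 5 = -1)
T = -1
n*T = (1/1063)*(-1) = -1/1063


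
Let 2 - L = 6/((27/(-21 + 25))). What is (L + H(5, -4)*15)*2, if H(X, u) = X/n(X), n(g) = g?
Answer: 290/9 ≈ 32.222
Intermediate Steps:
H(X, u) = 1 (H(X, u) = X/X = 1)
L = 10/9 (L = 2 - 6/(27/(-21 + 25)) = 2 - 6/(27/4) = 2 - 6/(27*(¼)) = 2 - 6/27/4 = 2 - 6*4/27 = 2 - 1*8/9 = 2 - 8/9 = 10/9 ≈ 1.1111)
(L + H(5, -4)*15)*2 = (10/9 + 1*15)*2 = (10/9 + 15)*2 = (145/9)*2 = 290/9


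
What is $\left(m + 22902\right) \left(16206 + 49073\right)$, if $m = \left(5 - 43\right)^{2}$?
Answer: $1589282534$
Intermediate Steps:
$m = 1444$ ($m = \left(-38\right)^{2} = 1444$)
$\left(m + 22902\right) \left(16206 + 49073\right) = \left(1444 + 22902\right) \left(16206 + 49073\right) = 24346 \cdot 65279 = 1589282534$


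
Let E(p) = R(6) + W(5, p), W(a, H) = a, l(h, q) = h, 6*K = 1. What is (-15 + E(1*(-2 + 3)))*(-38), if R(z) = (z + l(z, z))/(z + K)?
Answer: 11324/37 ≈ 306.05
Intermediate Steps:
K = ⅙ (K = (⅙)*1 = ⅙ ≈ 0.16667)
R(z) = 2*z/(⅙ + z) (R(z) = (z + z)/(z + ⅙) = (2*z)/(⅙ + z) = 2*z/(⅙ + z))
E(p) = 257/37 (E(p) = 12*6/(1 + 6*6) + 5 = 12*6/(1 + 36) + 5 = 12*6/37 + 5 = 12*6*(1/37) + 5 = 72/37 + 5 = 257/37)
(-15 + E(1*(-2 + 3)))*(-38) = (-15 + 257/37)*(-38) = -298/37*(-38) = 11324/37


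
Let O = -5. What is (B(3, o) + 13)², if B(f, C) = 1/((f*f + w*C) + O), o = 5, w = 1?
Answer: 13924/81 ≈ 171.90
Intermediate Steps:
B(f, C) = 1/(-5 + C + f²) (B(f, C) = 1/((f*f + 1*C) - 5) = 1/((f² + C) - 5) = 1/((C + f²) - 5) = 1/(-5 + C + f²))
(B(3, o) + 13)² = (1/(-5 + 5 + 3²) + 13)² = (1/(-5 + 5 + 9) + 13)² = (1/9 + 13)² = (⅑ + 13)² = (118/9)² = 13924/81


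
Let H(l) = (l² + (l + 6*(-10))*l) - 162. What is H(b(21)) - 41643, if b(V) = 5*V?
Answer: -26055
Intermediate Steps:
H(l) = -162 + l² + l*(-60 + l) (H(l) = (l² + (l - 60)*l) - 162 = (l² + (-60 + l)*l) - 162 = (l² + l*(-60 + l)) - 162 = -162 + l² + l*(-60 + l))
H(b(21)) - 41643 = (-162 - 300*21 + 2*(5*21)²) - 41643 = (-162 - 60*105 + 2*105²) - 41643 = (-162 - 6300 + 2*11025) - 41643 = (-162 - 6300 + 22050) - 41643 = 15588 - 41643 = -26055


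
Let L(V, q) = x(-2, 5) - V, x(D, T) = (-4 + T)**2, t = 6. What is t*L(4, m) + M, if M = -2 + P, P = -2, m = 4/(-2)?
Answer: -22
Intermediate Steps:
m = -2 (m = 4*(-1/2) = -2)
L(V, q) = 1 - V (L(V, q) = (-4 + 5)**2 - V = 1**2 - V = 1 - V)
M = -4 (M = -2 - 2 = -4)
t*L(4, m) + M = 6*(1 - 1*4) - 4 = 6*(1 - 4) - 4 = 6*(-3) - 4 = -18 - 4 = -22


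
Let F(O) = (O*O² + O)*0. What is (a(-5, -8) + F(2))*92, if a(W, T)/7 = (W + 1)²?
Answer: 10304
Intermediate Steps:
a(W, T) = 7*(1 + W)² (a(W, T) = 7*(W + 1)² = 7*(1 + W)²)
F(O) = 0 (F(O) = (O³ + O)*0 = (O + O³)*0 = 0)
(a(-5, -8) + F(2))*92 = (7*(1 - 5)² + 0)*92 = (7*(-4)² + 0)*92 = (7*16 + 0)*92 = (112 + 0)*92 = 112*92 = 10304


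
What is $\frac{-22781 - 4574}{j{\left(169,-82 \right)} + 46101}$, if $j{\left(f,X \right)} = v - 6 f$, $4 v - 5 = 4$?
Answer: $- \frac{109420}{180357} \approx -0.60669$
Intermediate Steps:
$v = \frac{9}{4}$ ($v = \frac{5}{4} + \frac{1}{4} \cdot 4 = \frac{5}{4} + 1 = \frac{9}{4} \approx 2.25$)
$j{\left(f,X \right)} = \frac{9}{4} - 6 f$
$\frac{-22781 - 4574}{j{\left(169,-82 \right)} + 46101} = \frac{-22781 - 4574}{\left(\frac{9}{4} - 1014\right) + 46101} = - \frac{27355}{\left(\frac{9}{4} - 1014\right) + 46101} = - \frac{27355}{- \frac{4047}{4} + 46101} = - \frac{27355}{\frac{180357}{4}} = \left(-27355\right) \frac{4}{180357} = - \frac{109420}{180357}$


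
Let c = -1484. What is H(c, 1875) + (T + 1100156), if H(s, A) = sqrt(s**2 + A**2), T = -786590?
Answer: 313566 + sqrt(5717881) ≈ 3.1596e+5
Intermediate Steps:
H(s, A) = sqrt(A**2 + s**2)
H(c, 1875) + (T + 1100156) = sqrt(1875**2 + (-1484)**2) + (-786590 + 1100156) = sqrt(3515625 + 2202256) + 313566 = sqrt(5717881) + 313566 = 313566 + sqrt(5717881)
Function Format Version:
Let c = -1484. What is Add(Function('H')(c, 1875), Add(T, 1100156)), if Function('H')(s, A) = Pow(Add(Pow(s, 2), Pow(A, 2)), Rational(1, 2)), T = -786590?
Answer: Add(313566, Pow(5717881, Rational(1, 2))) ≈ 3.1596e+5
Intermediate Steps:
Function('H')(s, A) = Pow(Add(Pow(A, 2), Pow(s, 2)), Rational(1, 2))
Add(Function('H')(c, 1875), Add(T, 1100156)) = Add(Pow(Add(Pow(1875, 2), Pow(-1484, 2)), Rational(1, 2)), Add(-786590, 1100156)) = Add(Pow(Add(3515625, 2202256), Rational(1, 2)), 313566) = Add(Pow(5717881, Rational(1, 2)), 313566) = Add(313566, Pow(5717881, Rational(1, 2)))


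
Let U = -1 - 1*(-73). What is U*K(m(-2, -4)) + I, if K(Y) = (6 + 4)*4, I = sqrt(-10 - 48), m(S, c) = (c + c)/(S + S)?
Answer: 2880 + I*sqrt(58) ≈ 2880.0 + 7.6158*I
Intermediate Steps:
m(S, c) = c/S (m(S, c) = (2*c)/((2*S)) = (2*c)*(1/(2*S)) = c/S)
I = I*sqrt(58) (I = sqrt(-58) = I*sqrt(58) ≈ 7.6158*I)
K(Y) = 40 (K(Y) = 10*4 = 40)
U = 72 (U = -1 + 73 = 72)
U*K(m(-2, -4)) + I = 72*40 + I*sqrt(58) = 2880 + I*sqrt(58)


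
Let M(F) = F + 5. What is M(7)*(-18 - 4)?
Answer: -264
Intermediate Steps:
M(F) = 5 + F
M(7)*(-18 - 4) = (5 + 7)*(-18 - 4) = 12*(-22) = -264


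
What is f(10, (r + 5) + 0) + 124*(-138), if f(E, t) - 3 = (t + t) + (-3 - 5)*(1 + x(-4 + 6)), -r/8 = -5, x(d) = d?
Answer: -17043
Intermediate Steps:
r = 40 (r = -8*(-5) = 40)
f(E, t) = -21 + 2*t (f(E, t) = 3 + ((t + t) + (-3 - 5)*(1 + (-4 + 6))) = 3 + (2*t - 8*(1 + 2)) = 3 + (2*t - 8*3) = 3 + (2*t - 24) = 3 + (-24 + 2*t) = -21 + 2*t)
f(10, (r + 5) + 0) + 124*(-138) = (-21 + 2*((40 + 5) + 0)) + 124*(-138) = (-21 + 2*(45 + 0)) - 17112 = (-21 + 2*45) - 17112 = (-21 + 90) - 17112 = 69 - 17112 = -17043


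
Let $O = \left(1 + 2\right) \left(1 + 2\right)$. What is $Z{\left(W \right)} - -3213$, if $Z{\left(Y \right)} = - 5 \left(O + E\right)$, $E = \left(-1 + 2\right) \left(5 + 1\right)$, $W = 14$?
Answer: $3138$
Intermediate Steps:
$O = 9$ ($O = 3 \cdot 3 = 9$)
$E = 6$ ($E = 1 \cdot 6 = 6$)
$Z{\left(Y \right)} = -75$ ($Z{\left(Y \right)} = - 5 \left(9 + 6\right) = \left(-5\right) 15 = -75$)
$Z{\left(W \right)} - -3213 = -75 - -3213 = -75 + 3213 = 3138$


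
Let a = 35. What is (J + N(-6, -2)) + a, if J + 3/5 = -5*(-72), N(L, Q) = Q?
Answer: 1962/5 ≈ 392.40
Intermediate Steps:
J = 1797/5 (J = -3/5 - 5*(-72) = -3/5 + 360 = 1797/5 ≈ 359.40)
(J + N(-6, -2)) + a = (1797/5 - 2) + 35 = 1787/5 + 35 = 1962/5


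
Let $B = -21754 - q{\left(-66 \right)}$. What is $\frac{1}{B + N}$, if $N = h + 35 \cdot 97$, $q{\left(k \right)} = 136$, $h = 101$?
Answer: $- \frac{1}{18394} \approx -5.4366 \cdot 10^{-5}$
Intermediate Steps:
$B = -21890$ ($B = -21754 - 136 = -21890$)
$N = 3496$ ($N = 101 + 35 \cdot 97 = 101 + 3395 = 3496$)
$\frac{1}{B + N} = \frac{1}{-21890 + 3496} = \frac{1}{-18394} = - \frac{1}{18394}$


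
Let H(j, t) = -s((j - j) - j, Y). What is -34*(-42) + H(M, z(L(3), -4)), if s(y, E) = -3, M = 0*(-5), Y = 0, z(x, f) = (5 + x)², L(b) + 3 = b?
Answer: 1431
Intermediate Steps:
L(b) = -3 + b
M = 0
H(j, t) = 3 (H(j, t) = -1*(-3) = 3)
-34*(-42) + H(M, z(L(3), -4)) = -34*(-42) + 3 = 1428 + 3 = 1431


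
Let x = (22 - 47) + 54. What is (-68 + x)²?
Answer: 1521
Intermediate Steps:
x = 29 (x = -25 + 54 = 29)
(-68 + x)² = (-68 + 29)² = (-39)² = 1521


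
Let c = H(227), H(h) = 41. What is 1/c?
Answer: 1/41 ≈ 0.024390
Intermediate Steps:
c = 41
1/c = 1/41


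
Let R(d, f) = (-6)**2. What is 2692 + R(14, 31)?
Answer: 2728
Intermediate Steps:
R(d, f) = 36
2692 + R(14, 31) = 2692 + 36 = 2728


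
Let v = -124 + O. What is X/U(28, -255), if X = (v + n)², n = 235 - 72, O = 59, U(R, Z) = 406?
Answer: 686/29 ≈ 23.655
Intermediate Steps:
v = -65 (v = -124 + 59 = -65)
n = 163
X = 9604 (X = (-65 + 163)² = 98² = 9604)
X/U(28, -255) = 9604/406 = 9604*(1/406) = 686/29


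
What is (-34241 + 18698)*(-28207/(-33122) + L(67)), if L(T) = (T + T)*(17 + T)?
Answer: -5795198830377/33122 ≈ -1.7497e+8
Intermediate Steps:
L(T) = 2*T*(17 + T) (L(T) = (2*T)*(17 + T) = 2*T*(17 + T))
(-34241 + 18698)*(-28207/(-33122) + L(67)) = (-34241 + 18698)*(-28207/(-33122) + 2*67*(17 + 67)) = -15543*(-28207*(-1/33122) + 2*67*84) = -15543*(28207/33122 + 11256) = -15543*372849439/33122 = -5795198830377/33122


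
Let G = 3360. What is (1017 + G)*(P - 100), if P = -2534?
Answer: -11529018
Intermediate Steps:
(1017 + G)*(P - 100) = (1017 + 3360)*(-2534 - 100) = 4377*(-2634) = -11529018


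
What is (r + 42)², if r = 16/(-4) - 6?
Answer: 1024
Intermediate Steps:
r = -10 (r = 16*(-¼) - 6 = -4 - 6 = -10)
(r + 42)² = (-10 + 42)² = 32² = 1024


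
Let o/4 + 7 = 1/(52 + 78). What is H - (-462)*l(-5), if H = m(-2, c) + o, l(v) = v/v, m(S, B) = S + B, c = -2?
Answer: 27952/65 ≈ 430.03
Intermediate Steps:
m(S, B) = B + S
o = -1818/65 (o = -28 + 4/(52 + 78) = -28 + 4/130 = -28 + 4*(1/130) = -28 + 2/65 = -1818/65 ≈ -27.969)
l(v) = 1
H = -2078/65 (H = (-2 - 2) - 1818/65 = -4 - 1818/65 = -2078/65 ≈ -31.969)
H - (-462)*l(-5) = -2078/65 - (-462) = -2078/65 - 33*(-14) = -2078/65 + 462 = 27952/65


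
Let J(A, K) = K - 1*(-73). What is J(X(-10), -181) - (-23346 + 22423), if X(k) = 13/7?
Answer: 815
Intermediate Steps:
X(k) = 13/7 (X(k) = 13*(1/7) = 13/7)
J(A, K) = 73 + K (J(A, K) = K + 73 = 73 + K)
J(X(-10), -181) - (-23346 + 22423) = (73 - 181) - (-23346 + 22423) = -108 - 1*(-923) = -108 + 923 = 815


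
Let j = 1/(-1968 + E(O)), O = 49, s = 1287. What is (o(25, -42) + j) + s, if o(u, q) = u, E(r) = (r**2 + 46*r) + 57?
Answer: 3600129/2744 ≈ 1312.0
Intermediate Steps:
E(r) = 57 + r**2 + 46*r
j = 1/2744 (j = 1/(-1968 + (57 + 49**2 + 46*49)) = 1/(-1968 + (57 + 2401 + 2254)) = 1/(-1968 + 4712) = 1/2744 ≈ 0.00036443)
(o(25, -42) + j) + s = (25 + 1/2744) + 1287 = 68601/2744 + 1287 = 3600129/2744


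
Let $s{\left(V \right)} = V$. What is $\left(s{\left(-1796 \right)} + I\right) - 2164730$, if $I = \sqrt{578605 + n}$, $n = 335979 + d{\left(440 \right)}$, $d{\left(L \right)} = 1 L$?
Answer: $-2166526 + 4 \sqrt{57189} \approx -2.1656 \cdot 10^{6}$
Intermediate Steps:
$d{\left(L \right)} = L$
$n = 336419$ ($n = 335979 + 440 = 336419$)
$I = 4 \sqrt{57189}$ ($I = \sqrt{578605 + 336419} = \sqrt{915024} = 4 \sqrt{57189} \approx 956.57$)
$\left(s{\left(-1796 \right)} + I\right) - 2164730 = \left(-1796 + 4 \sqrt{57189}\right) - 2164730 = -2166526 + 4 \sqrt{57189}$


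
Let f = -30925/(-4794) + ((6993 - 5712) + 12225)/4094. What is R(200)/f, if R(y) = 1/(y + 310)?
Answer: 96209/478386785 ≈ 0.00020111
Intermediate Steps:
R(y) = 1/(310 + y)
f = 95677357/9813318 (f = -30925*(-1/4794) + (1281 + 12225)*(1/4094) = 30925/4794 + 13506*(1/4094) = 30925/4794 + 6753/2047 = 95677357/9813318 ≈ 9.7497)
R(200)/f = 1/((310 + 200)*(95677357/9813318)) = (9813318/95677357)/510 = (1/510)*(9813318/95677357) = 96209/478386785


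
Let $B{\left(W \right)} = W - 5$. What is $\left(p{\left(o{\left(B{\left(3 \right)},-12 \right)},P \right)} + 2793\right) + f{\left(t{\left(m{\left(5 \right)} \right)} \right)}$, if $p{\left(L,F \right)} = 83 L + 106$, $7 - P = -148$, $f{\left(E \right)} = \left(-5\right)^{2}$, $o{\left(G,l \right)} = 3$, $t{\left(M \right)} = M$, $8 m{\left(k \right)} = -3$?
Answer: $3173$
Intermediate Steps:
$m{\left(k \right)} = - \frac{3}{8}$ ($m{\left(k \right)} = \frac{1}{8} \left(-3\right) = - \frac{3}{8}$)
$B{\left(W \right)} = -5 + W$ ($B{\left(W \right)} = W - 5 = -5 + W$)
$f{\left(E \right)} = 25$
$P = 155$ ($P = 7 - -148 = 7 + 148 = 155$)
$p{\left(L,F \right)} = 106 + 83 L$
$\left(p{\left(o{\left(B{\left(3 \right)},-12 \right)},P \right)} + 2793\right) + f{\left(t{\left(m{\left(5 \right)} \right)} \right)} = \left(\left(106 + 83 \cdot 3\right) + 2793\right) + 25 = \left(\left(106 + 249\right) + 2793\right) + 25 = \left(355 + 2793\right) + 25 = 3148 + 25 = 3173$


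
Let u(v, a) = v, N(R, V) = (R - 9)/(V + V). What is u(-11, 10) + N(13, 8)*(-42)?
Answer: -43/2 ≈ -21.500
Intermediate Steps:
N(R, V) = (-9 + R)/(2*V) (N(R, V) = (-9 + R)/((2*V)) = (-9 + R)*(1/(2*V)) = (-9 + R)/(2*V))
u(-11, 10) + N(13, 8)*(-42) = -11 + ((1/2)*(-9 + 13)/8)*(-42) = -11 + ((1/2)*(1/8)*4)*(-42) = -11 + (1/4)*(-42) = -11 - 21/2 = -43/2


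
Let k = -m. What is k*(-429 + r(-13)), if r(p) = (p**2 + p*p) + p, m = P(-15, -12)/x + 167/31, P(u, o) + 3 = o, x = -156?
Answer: 17678/31 ≈ 570.26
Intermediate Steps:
P(u, o) = -3 + o
m = 8839/1612 (m = (-3 - 12)/(-156) + 167/31 = -15*(-1/156) + 167*(1/31) = 5/52 + 167/31 = 8839/1612 ≈ 5.4833)
r(p) = p + 2*p**2 (r(p) = (p**2 + p**2) + p = 2*p**2 + p = p + 2*p**2)
k = -8839/1612 (k = -1*8839/1612 = -8839/1612 ≈ -5.4833)
k*(-429 + r(-13)) = -8839*(-429 - 13*(1 + 2*(-13)))/1612 = -8839*(-429 - 13*(1 - 26))/1612 = -8839*(-429 - 13*(-25))/1612 = -8839*(-429 + 325)/1612 = -8839/1612*(-104) = 17678/31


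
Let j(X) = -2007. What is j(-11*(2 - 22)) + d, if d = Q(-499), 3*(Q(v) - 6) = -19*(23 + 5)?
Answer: -6535/3 ≈ -2178.3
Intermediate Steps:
Q(v) = -514/3 (Q(v) = 6 + (-19*(23 + 5))/3 = 6 + (-19*28)/3 = 6 + (1/3)*(-532) = 6 - 532/3 = -514/3)
d = -514/3 ≈ -171.33
j(-11*(2 - 22)) + d = -2007 - 514/3 = -6535/3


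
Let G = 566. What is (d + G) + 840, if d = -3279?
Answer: -1873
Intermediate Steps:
(d + G) + 840 = (-3279 + 566) + 840 = -2713 + 840 = -1873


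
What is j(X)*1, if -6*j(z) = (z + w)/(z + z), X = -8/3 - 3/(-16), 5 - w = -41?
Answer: 2089/1428 ≈ 1.4629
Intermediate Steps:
w = 46 (w = 5 - 1*(-41) = 5 + 41 = 46)
X = -119/48 (X = -8*⅓ - 3*(-1/16) = -8/3 + 3/16 = -119/48 ≈ -2.4792)
j(z) = -(46 + z)/(12*z) (j(z) = -(z + 46)/(6*(z + z)) = -(46 + z)/(6*(2*z)) = -(46 + z)*1/(2*z)/6 = -(46 + z)/(12*z))
j(X)*1 = ((-46 - 1*(-119/48))/(12*(-119/48)))*1 = ((1/12)*(-48/119)*(-46 + 119/48))*1 = ((1/12)*(-48/119)*(-2089/48))*1 = (2089/1428)*1 = 2089/1428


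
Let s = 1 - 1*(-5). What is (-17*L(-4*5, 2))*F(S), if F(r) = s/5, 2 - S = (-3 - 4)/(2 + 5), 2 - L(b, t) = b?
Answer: -2244/5 ≈ -448.80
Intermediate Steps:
s = 6 (s = 1 + 5 = 6)
L(b, t) = 2 - b
S = 3 (S = 2 - (-3 - 4)/(2 + 5) = 2 - (-7)/7 = 2 - 1*(-1) = 2 + 1 = 3)
F(r) = 6/5
(-17*L(-4*5, 2))*F(S) = -17*(2 - (-4)*5)*(6/5) = -17*(2 - 1*(-20))*(6/5) = -17*(2 + 20)*(6/5) = -17*22*(6/5) = -374*6/5 = -2244/5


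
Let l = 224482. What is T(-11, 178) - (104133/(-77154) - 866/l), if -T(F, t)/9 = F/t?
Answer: 245311126843/128454324691 ≈ 1.9097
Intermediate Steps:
T(F, t) = -9*F/t
T(-11, 178) - (104133/(-77154) - 866/l) = -9*(-11)/178 - (104133/(-77154) - 866/224482) = -9*(-11)*1/178 - (104133*(-1/77154) - 866*1/224482) = 99/178 - (-34711/25718 - 433/112241) = 99/178 - 1*(-3907133245/2886614038) = 99/178 + 3907133245/2886614038 = 245311126843/128454324691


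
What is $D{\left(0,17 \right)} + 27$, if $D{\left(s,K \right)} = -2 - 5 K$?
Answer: $-60$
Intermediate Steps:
$D{\left(0,17 \right)} + 27 = \left(-2 - 85\right) + 27 = -87 + 27 = -60$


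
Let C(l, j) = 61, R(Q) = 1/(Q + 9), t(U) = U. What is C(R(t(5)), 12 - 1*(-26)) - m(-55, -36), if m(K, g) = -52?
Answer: 113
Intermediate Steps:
R(Q) = 1/(9 + Q)
C(R(t(5)), 12 - 1*(-26)) - m(-55, -36) = 61 - 1*(-52) = 61 + 52 = 113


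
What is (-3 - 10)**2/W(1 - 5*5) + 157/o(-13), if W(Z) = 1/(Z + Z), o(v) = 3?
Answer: -24179/3 ≈ -8059.7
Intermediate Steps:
W(Z) = 1/(2*Z)
(-3 - 10)**2/W(1 - 5*5) + 157/o(-13) = (-3 - 10)**2/((1/(2*(1 - 5*5)))) + 157/3 = (-13)**2/((1/(2*(1 - 25)))) + 157*(1/3) = 169/(((1/2)/(-24))) + 157/3 = 169/(((1/2)*(-1/24))) + 157/3 = 169/(-1/48) + 157/3 = 169*(-48) + 157/3 = -8112 + 157/3 = -24179/3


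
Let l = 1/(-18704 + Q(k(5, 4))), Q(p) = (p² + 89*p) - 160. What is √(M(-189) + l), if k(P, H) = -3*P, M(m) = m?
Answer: I*√75403587738/19974 ≈ 13.748*I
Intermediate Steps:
Q(p) = -160 + p² + 89*p
l = -1/19974 (l = 1/(-18704 + (-160 + (-3*5)² + 89*(-3*5))) = 1/(-18704 + (-160 + (-15)² + 89*(-15))) = 1/(-18704 + (-160 + 225 - 1335)) = 1/(-18704 - 1270) = 1/(-19974) = -1/19974 ≈ -5.0065e-5)
√(M(-189) + l) = √(-189 - 1/19974) = √(-3775087/19974) = I*√75403587738/19974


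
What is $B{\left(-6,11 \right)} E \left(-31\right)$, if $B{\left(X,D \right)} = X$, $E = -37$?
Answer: $-6882$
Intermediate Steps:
$B{\left(-6,11 \right)} E \left(-31\right) = \left(-6\right) \left(-37\right) \left(-31\right) = 222 \left(-31\right) = -6882$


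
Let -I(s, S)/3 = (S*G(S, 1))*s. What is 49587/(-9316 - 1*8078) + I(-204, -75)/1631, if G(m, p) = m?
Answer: 19932656201/9456538 ≈ 2107.8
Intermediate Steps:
I(s, S) = -3*s*S**2 (I(s, S) = -3*S*S*s = -3*S**2*s = -3*s*S**2)
49587/(-9316 - 1*8078) + I(-204, -75)/1631 = 49587/(-9316 - 1*8078) - 3*(-204)*(-75)**2/1631 = 49587/(-9316 - 8078) - 3*(-204)*5625*(1/1631) = 49587/(-17394) + 3442500*(1/1631) = 49587*(-1/17394) + 3442500/1631 = -16529/5798 + 3442500/1631 = 19932656201/9456538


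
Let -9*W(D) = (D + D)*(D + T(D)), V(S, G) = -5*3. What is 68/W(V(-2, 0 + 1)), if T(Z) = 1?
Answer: -51/35 ≈ -1.4571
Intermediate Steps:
V(S, G) = -15
W(D) = -2*D*(1 + D)/9 (W(D) = -(D + D)*(D + 1)/9 = -2*D*(1 + D)/9)
68/W(V(-2, 0 + 1)) = 68/((-2/9*(-15)*(1 - 15))) = 68/((-2/9*(-15)*(-14))) = 68/(-140/3) = 68*(-3/140) = -51/35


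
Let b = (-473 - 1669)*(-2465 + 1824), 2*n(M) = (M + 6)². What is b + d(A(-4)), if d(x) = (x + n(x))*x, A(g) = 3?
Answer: 2746305/2 ≈ 1.3732e+6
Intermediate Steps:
n(M) = (6 + M)²/2 (n(M) = (M + 6)²/2 = (6 + M)²/2)
d(x) = x*(x + (6 + x)²/2) (d(x) = (x + (6 + x)²/2)*x = x*(x + (6 + x)²/2))
b = 1373022 (b = -2142*(-641) = 1373022)
b + d(A(-4)) = 1373022 + (½)*3*((6 + 3)² + 2*3) = 1373022 + (½)*3*(9² + 6) = 1373022 + (½)*3*(81 + 6) = 1373022 + (½)*3*87 = 1373022 + 261/2 = 2746305/2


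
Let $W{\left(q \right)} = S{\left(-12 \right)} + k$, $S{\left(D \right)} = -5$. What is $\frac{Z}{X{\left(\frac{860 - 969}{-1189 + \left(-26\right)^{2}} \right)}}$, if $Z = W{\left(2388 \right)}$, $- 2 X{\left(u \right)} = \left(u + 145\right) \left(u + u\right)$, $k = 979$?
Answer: $- \frac{128163303}{4059923} \approx -31.568$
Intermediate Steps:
$W{\left(q \right)} = 974$ ($W{\left(q \right)} = -5 + 979 = 974$)
$X{\left(u \right)} = - u \left(145 + u\right)$ ($X{\left(u \right)} = - \frac{\left(u + 145\right) \left(u + u\right)}{2} = - \frac{\left(145 + u\right) 2 u}{2} = - \frac{2 u \left(145 + u\right)}{2} = - u \left(145 + u\right)$)
$Z = 974$
$\frac{Z}{X{\left(\frac{860 - 969}{-1189 + \left(-26\right)^{2}} \right)}} = \frac{974}{\left(-1\right) \frac{860 - 969}{-1189 + \left(-26\right)^{2}} \left(145 + \frac{860 - 969}{-1189 + \left(-26\right)^{2}}\right)} = \frac{974}{\left(-1\right) \left(- \frac{109}{-1189 + 676}\right) \left(145 - \frac{109}{-1189 + 676}\right)} = \frac{974}{\left(-1\right) \left(- \frac{109}{-513}\right) \left(145 - \frac{109}{-513}\right)} = \frac{974}{\left(-1\right) \left(\left(-109\right) \left(- \frac{1}{513}\right)\right) \left(145 - - \frac{109}{513}\right)} = \frac{974}{\left(-1\right) \frac{109}{513} \left(145 + \frac{109}{513}\right)} = \frac{974}{\left(-1\right) \frac{109}{513} \cdot \frac{74494}{513}} = \frac{974}{- \frac{8119846}{263169}} = 974 \left(- \frac{263169}{8119846}\right) = - \frac{128163303}{4059923}$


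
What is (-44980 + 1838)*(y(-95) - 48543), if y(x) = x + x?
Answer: 2102439086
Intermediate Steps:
y(x) = 2*x
(-44980 + 1838)*(y(-95) - 48543) = (-44980 + 1838)*(2*(-95) - 48543) = -43142*(-190 - 48543) = -43142*(-48733) = 2102439086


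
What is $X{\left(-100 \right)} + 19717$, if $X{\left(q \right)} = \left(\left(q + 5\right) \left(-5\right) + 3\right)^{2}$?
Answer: $248201$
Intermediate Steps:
$X{\left(q \right)} = \left(-22 - 5 q\right)^{2}$ ($X{\left(q \right)} = \left(\left(5 + q\right) \left(-5\right) + 3\right)^{2} = \left(\left(-25 - 5 q\right) + 3\right)^{2} = \left(-22 - 5 q\right)^{2}$)
$X{\left(-100 \right)} + 19717 = \left(22 + 5 \left(-100\right)\right)^{2} + 19717 = \left(22 - 500\right)^{2} + 19717 = \left(-478\right)^{2} + 19717 = 228484 + 19717 = 248201$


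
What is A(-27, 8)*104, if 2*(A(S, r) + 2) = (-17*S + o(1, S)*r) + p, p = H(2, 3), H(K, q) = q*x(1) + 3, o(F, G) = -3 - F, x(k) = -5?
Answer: 21372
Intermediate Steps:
H(K, q) = 3 - 5*q (H(K, q) = q*(-5) + 3 = -5*q + 3 = 3 - 5*q)
p = -12 (p = 3 - 5*3 = 3 - 15 = -12)
A(S, r) = -8 - 2*r - 17*S/2 (A(S, r) = -2 + ((-17*S + (-3 - 1*1)*r) - 12)/2 = -2 + ((-17*S + (-3 - 1)*r) - 12)/2 = -2 + ((-17*S - 4*r) - 12)/2 = -2 + (-12 - 17*S - 4*r)/2 = -2 + (-6 - 2*r - 17*S/2) = -8 - 2*r - 17*S/2)
A(-27, 8)*104 = (-8 - 2*8 - 17/2*(-27))*104 = (-8 - 16 + 459/2)*104 = (411/2)*104 = 21372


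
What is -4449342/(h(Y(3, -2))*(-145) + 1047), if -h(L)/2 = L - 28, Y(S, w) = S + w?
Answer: 87242/133 ≈ 655.96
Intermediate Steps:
h(L) = 56 - 2*L (h(L) = -2*(L - 28) = -2*(-28 + L) = 56 - 2*L)
-4449342/(h(Y(3, -2))*(-145) + 1047) = -4449342/((56 - 2*(3 - 2))*(-145) + 1047) = -4449342/((56 - 2*1)*(-145) + 1047) = -4449342/((56 - 2)*(-145) + 1047) = -4449342/(54*(-145) + 1047) = -4449342/(-7830 + 1047) = -4449342/(-6783) = -4449342*(-1/6783) = 87242/133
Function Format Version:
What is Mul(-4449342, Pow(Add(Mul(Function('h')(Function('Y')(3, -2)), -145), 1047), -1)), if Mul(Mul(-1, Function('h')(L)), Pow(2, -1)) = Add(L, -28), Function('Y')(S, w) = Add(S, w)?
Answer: Rational(87242, 133) ≈ 655.96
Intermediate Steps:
Function('h')(L) = Add(56, Mul(-2, L)) (Function('h')(L) = Mul(-2, Add(L, -28)) = Mul(-2, Add(-28, L)) = Add(56, Mul(-2, L)))
Mul(-4449342, Pow(Add(Mul(Function('h')(Function('Y')(3, -2)), -145), 1047), -1)) = Mul(-4449342, Pow(Add(Mul(Add(56, Mul(-2, Add(3, -2))), -145), 1047), -1)) = Mul(-4449342, Pow(Add(Mul(Add(56, Mul(-2, 1)), -145), 1047), -1)) = Mul(-4449342, Pow(Add(Mul(Add(56, -2), -145), 1047), -1)) = Mul(-4449342, Pow(Add(Mul(54, -145), 1047), -1)) = Mul(-4449342, Pow(Add(-7830, 1047), -1)) = Mul(-4449342, Pow(-6783, -1)) = Mul(-4449342, Rational(-1, 6783)) = Rational(87242, 133)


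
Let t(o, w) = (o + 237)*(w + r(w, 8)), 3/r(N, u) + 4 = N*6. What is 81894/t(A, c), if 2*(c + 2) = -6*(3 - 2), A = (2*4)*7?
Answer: -2784396/50689 ≈ -54.931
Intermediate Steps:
r(N, u) = 3/(-4 + 6*N) (r(N, u) = 3/(-4 + N*6) = 3/(-4 + 6*N))
A = 56 (A = 8*7 = 56)
c = -5 (c = -2 + (-6*(3 - 2))/2 = -2 + (-6*1)/2 = -2 + (1/2)*(-6) = -2 - 3 = -5)
t(o, w) = (237 + o)*(w + 3/(2*(-2 + 3*w))) (t(o, w) = (o + 237)*(w + 3/(2*(-2 + 3*w))) = (237 + o)*(w + 3/(2*(-2 + 3*w))))
81894/t(A, c) = 81894/(((711 + 3*56 + 2*(-5)*(-2 + 3*(-5))*(237 + 56))/(2*(-2 + 3*(-5))))) = 81894/(((711 + 168 + 2*(-5)*(-2 - 15)*293)/(2*(-2 - 15)))) = 81894/(((1/2)*(711 + 168 + 2*(-5)*(-17)*293)/(-17))) = 81894/(((1/2)*(-1/17)*(711 + 168 + 49810))) = 81894/(((1/2)*(-1/17)*50689)) = 81894/(-50689/34) = 81894*(-34/50689) = -2784396/50689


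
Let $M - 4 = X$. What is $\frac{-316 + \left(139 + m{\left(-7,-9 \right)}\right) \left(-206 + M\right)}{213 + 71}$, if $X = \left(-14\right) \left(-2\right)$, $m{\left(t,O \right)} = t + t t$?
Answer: $- \frac{15905}{142} \approx -112.01$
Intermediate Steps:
$m{\left(t,O \right)} = t + t^{2}$
$X = 28$
$M = 32$ ($M = 4 + 28 = 32$)
$\frac{-316 + \left(139 + m{\left(-7,-9 \right)}\right) \left(-206 + M\right)}{213 + 71} = \frac{-316 + \left(139 - 7 \left(1 - 7\right)\right) \left(-206 + 32\right)}{213 + 71} = \frac{-316 + \left(139 - -42\right) \left(-174\right)}{284} = \left(-316 + \left(139 + 42\right) \left(-174\right)\right) \frac{1}{284} = \left(-316 + 181 \left(-174\right)\right) \frac{1}{284} = \left(-316 - 31494\right) \frac{1}{284} = \left(-31810\right) \frac{1}{284} = - \frac{15905}{142}$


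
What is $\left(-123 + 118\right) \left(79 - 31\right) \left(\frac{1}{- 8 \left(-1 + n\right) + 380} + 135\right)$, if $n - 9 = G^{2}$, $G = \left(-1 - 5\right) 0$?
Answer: $- \frac{2559660}{79} \approx -32401.0$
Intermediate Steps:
$G = 0$ ($G = \left(-6\right) 0 = 0$)
$n = 9$ ($n = 9 + 0^{2} = 9 + 0 = 9$)
$\left(-123 + 118\right) \left(79 - 31\right) \left(\frac{1}{- 8 \left(-1 + n\right) + 380} + 135\right) = \left(-123 + 118\right) \left(79 - 31\right) \left(\frac{1}{- 8 \left(-1 + 9\right) + 380} + 135\right) = \left(-5\right) 48 \left(\frac{1}{\left(-8\right) 8 + 380} + 135\right) = - 240 \left(\frac{1}{-64 + 380} + 135\right) = - 240 \left(\frac{1}{316} + 135\right) = \left(-240\right) \frac{42661}{316} = - \frac{2559660}{79}$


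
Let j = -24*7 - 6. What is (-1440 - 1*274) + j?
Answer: -1888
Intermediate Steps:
j = -174 (j = -168 - 6 = -174)
(-1440 - 1*274) + j = (-1440 - 1*274) - 174 = (-1440 - 274) - 174 = -1714 - 174 = -1888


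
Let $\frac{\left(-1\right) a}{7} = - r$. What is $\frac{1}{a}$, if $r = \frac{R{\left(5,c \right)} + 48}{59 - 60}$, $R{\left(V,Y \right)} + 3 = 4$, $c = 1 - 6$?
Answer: $- \frac{1}{343} \approx -0.0029155$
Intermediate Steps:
$c = -5$ ($c = 1 - 6 = -5$)
$R{\left(V,Y \right)} = 1$ ($R{\left(V,Y \right)} = -3 + 4 = 1$)
$r = -49$ ($r = \frac{1 + 48}{59 - 60} = \frac{1}{-1} \cdot 49 = \left(-1\right) 49 = -49$)
$a = -343$ ($a = - 7 \left(\left(-1\right) \left(-49\right)\right) = \left(-7\right) 49 = -343$)
$\frac{1}{a} = \frac{1}{-343} = - \frac{1}{343}$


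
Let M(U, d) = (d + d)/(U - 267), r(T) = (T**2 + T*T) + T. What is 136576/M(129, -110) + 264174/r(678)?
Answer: 65684144177/766705 ≈ 85671.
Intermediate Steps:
r(T) = T + 2*T**2 (r(T) = (T**2 + T**2) + T = 2*T**2 + T = T + 2*T**2)
M(U, d) = 2*d/(-267 + U) (M(U, d) = (2*d)/(-267 + U) = 2*d/(-267 + U))
136576/M(129, -110) + 264174/r(678) = 136576/((2*(-110)/(-267 + 129))) + 264174/((678*(1 + 2*678))) = 136576/((2*(-110)/(-138))) + 264174/((678*(1 + 1356))) = 136576/((2*(-110)*(-1/138))) + 264174/((678*1357)) = 136576/(110/69) + 264174/920046 = 136576*(69/110) + 264174*(1/920046) = 428352/5 + 44029/153341 = 65684144177/766705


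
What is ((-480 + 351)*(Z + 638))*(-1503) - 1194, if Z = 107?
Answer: 144444621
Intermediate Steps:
((-480 + 351)*(Z + 638))*(-1503) - 1194 = ((-480 + 351)*(107 + 638))*(-1503) - 1194 = -129*745*(-1503) - 1194 = -96105*(-1503) - 1194 = 144445815 - 1194 = 144444621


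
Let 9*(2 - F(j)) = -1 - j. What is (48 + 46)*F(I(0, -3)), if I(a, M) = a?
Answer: 1786/9 ≈ 198.44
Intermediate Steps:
F(j) = 19/9 + j/9 (F(j) = 2 - (-1 - j)/9 = 2 + (⅑ + j/9) = 19/9 + j/9)
(48 + 46)*F(I(0, -3)) = (48 + 46)*(19/9 + (⅑)*0) = 94*(19/9 + 0) = 94*(19/9) = 1786/9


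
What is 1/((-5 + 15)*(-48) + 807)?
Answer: 1/327 ≈ 0.0030581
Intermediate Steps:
1/((-5 + 15)*(-48) + 807) = 1/(10*(-48) + 807) = 1/(-480 + 807) = 1/327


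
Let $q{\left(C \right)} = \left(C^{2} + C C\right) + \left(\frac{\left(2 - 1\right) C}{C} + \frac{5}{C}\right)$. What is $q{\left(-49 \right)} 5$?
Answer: $\frac{1176710}{49} \approx 24015.0$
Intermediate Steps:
$q{\left(C \right)} = 1 + 2 C^{2} + \frac{5}{C}$ ($q{\left(C \right)} = \left(C^{2} + C^{2}\right) + \left(\frac{1 C}{C} + \frac{5}{C}\right) = 2 C^{2} + \left(\frac{C}{C} + \frac{5}{C}\right) = 2 C^{2} + \left(1 + \frac{5}{C}\right) = 1 + 2 C^{2} + \frac{5}{C}$)
$q{\left(-49 \right)} 5 = \frac{5 - 49 + 2 \left(-49\right)^{3}}{-49} \cdot 5 = - \frac{5 - 49 + 2 \left(-117649\right)}{49} \cdot 5 = - \frac{5 - 49 - 235298}{49} \cdot 5 = \left(- \frac{1}{49}\right) \left(-235342\right) 5 = \frac{235342}{49} \cdot 5 = \frac{1176710}{49}$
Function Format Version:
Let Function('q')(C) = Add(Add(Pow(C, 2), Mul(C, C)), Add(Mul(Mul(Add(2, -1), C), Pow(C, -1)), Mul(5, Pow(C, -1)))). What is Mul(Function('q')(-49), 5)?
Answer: Rational(1176710, 49) ≈ 24015.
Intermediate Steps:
Function('q')(C) = Add(1, Mul(2, Pow(C, 2)), Mul(5, Pow(C, -1))) (Function('q')(C) = Add(Add(Pow(C, 2), Pow(C, 2)), Add(Mul(Mul(1, C), Pow(C, -1)), Mul(5, Pow(C, -1)))) = Add(Mul(2, Pow(C, 2)), Add(Mul(C, Pow(C, -1)), Mul(5, Pow(C, -1)))) = Add(Mul(2, Pow(C, 2)), Add(1, Mul(5, Pow(C, -1)))) = Add(1, Mul(2, Pow(C, 2)), Mul(5, Pow(C, -1))))
Mul(Function('q')(-49), 5) = Mul(Mul(Pow(-49, -1), Add(5, -49, Mul(2, Pow(-49, 3)))), 5) = Mul(Mul(Rational(-1, 49), Add(5, -49, Mul(2, -117649))), 5) = Mul(Mul(Rational(-1, 49), Add(5, -49, -235298)), 5) = Mul(Mul(Rational(-1, 49), -235342), 5) = Mul(Rational(235342, 49), 5) = Rational(1176710, 49)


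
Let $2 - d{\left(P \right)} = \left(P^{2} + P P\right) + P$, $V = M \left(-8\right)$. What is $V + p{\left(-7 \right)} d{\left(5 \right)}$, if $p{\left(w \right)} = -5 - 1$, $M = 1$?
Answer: $310$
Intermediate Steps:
$V = -8$ ($V = 1 \left(-8\right) = -8$)
$p{\left(w \right)} = -6$ ($p{\left(w \right)} = -5 - 1 = -6$)
$d{\left(P \right)} = 2 - P - 2 P^{2}$ ($d{\left(P \right)} = 2 - \left(\left(P^{2} + P P\right) + P\right) = 2 - \left(\left(P^{2} + P^{2}\right) + P\right) = 2 - \left(2 P^{2} + P\right) = 2 - \left(P + 2 P^{2}\right) = 2 - P - 2 P^{2}$)
$V + p{\left(-7 \right)} d{\left(5 \right)} = -8 - 6 \left(2 - 5 - 2 \cdot 5^{2}\right) = -8 - 6 \left(2 - 5 - 50\right) = -8 - -318 = -8 + 318 = 310$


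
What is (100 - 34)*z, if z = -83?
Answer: -5478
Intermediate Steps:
(100 - 34)*z = (100 - 34)*(-83) = 66*(-83) = -5478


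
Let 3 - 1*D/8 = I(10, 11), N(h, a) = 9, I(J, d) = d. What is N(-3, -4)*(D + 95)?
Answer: 279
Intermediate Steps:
D = -64 (D = 24 - 8*11 = 24 - 88 = -64)
N(-3, -4)*(D + 95) = 9*(-64 + 95) = 9*31 = 279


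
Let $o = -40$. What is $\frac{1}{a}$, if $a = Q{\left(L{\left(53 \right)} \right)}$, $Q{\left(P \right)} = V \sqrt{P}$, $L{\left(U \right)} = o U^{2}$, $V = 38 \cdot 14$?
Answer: $- \frac{i \sqrt{10}}{563920} \approx - 5.6077 \cdot 10^{-6} i$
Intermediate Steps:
$V = 532$
$L{\left(U \right)} = - 40 U^{2}$
$Q{\left(P \right)} = 532 \sqrt{P}$
$a = 56392 i \sqrt{10}$ ($a = 532 \sqrt{- 40 \cdot 53^{2}} = 532 \sqrt{\left(-40\right) 2809} = 532 \sqrt{-112360} = 532 \cdot 106 i \sqrt{10} = 56392 i \sqrt{10} \approx 1.7833 \cdot 10^{5} i$)
$\frac{1}{a} = \frac{1}{56392 i \sqrt{10}} = - \frac{i \sqrt{10}}{563920}$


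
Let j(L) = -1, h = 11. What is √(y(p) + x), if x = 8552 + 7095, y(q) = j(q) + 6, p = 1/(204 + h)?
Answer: 2*√3913 ≈ 125.11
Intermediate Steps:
p = 1/215 (p = 1/(204 + 11) = 1/215 ≈ 0.0046512)
y(q) = 5 (y(q) = -1 + 6 = 5)
x = 15647
√(y(p) + x) = √(5 + 15647) = √15652 = 2*√3913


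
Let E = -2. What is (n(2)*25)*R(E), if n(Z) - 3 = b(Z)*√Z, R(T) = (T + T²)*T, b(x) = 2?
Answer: -300 - 200*√2 ≈ -582.84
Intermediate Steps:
R(T) = T*(T + T²)
n(Z) = 3 + 2*√Z
(n(2)*25)*R(E) = ((3 + 2*√2)*25)*((-2)²*(1 - 2)) = (75 + 50*√2)*(4*(-1)) = (75 + 50*√2)*(-4) = -300 - 200*√2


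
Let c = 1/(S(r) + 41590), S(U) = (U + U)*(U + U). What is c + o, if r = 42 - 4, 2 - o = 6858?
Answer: -324741295/47366 ≈ -6856.0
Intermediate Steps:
o = -6856 (o = 2 - 1*6858 = 2 - 6858 = -6856)
r = 38
S(U) = 4*U**2 (S(U) = (2*U)*(2*U) = 4*U**2)
c = 1/47366 (c = 1/(4*38**2 + 41590) = 1/(4*1444 + 41590) = 1/(5776 + 41590) = 1/47366 ≈ 2.1112e-5)
c + o = 1/47366 - 6856 = -324741295/47366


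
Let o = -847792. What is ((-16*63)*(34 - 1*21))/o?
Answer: 819/52987 ≈ 0.015457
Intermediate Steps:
((-16*63)*(34 - 1*21))/o = ((-16*63)*(34 - 1*21))/(-847792) = -1008*(34 - 21)*(-1/847792) = -1008*13*(-1/847792) = -13104*(-1/847792) = 819/52987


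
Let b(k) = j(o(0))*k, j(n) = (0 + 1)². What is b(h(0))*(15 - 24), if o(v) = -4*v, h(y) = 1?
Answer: -9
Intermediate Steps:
j(n) = 1 (j(n) = 1² = 1)
b(k) = k (b(k) = 1*k = k)
b(h(0))*(15 - 24) = 1*(15 - 24) = 1*(-9) = -9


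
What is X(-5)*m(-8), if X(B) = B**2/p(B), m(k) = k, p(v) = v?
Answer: 40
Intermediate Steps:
X(B) = B (X(B) = B**2/B = B)
X(-5)*m(-8) = -5*(-8) = 40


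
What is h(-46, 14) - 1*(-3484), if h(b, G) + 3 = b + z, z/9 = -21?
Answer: 3246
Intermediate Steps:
z = -189 (z = 9*(-21) = -189)
h(b, G) = -192 + b (h(b, G) = -3 + (b - 189) = -3 + (-189 + b) = -192 + b)
h(-46, 14) - 1*(-3484) = (-192 - 46) - 1*(-3484) = -238 + 3484 = 3246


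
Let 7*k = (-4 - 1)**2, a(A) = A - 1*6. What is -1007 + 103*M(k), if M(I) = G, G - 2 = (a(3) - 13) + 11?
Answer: -1316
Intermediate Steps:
a(A) = -6 + A (a(A) = A - 6 = -6 + A)
k = 25/7 (k = (-4 - 1)**2/7 = (1/7)*(-5)**2 = (1/7)*25 = 25/7 ≈ 3.5714)
G = -3 (G = 2 + (((-6 + 3) - 13) + 11) = 2 + ((-3 - 13) + 11) = 2 + (-16 + 11) = 2 - 5 = -3)
M(I) = -3
-1007 + 103*M(k) = -1007 + 103*(-3) = -1007 - 309 = -1316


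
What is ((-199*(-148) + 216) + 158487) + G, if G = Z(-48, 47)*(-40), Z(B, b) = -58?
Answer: 190475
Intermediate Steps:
G = 2320 (G = -58*(-40) = 2320)
((-199*(-148) + 216) + 158487) + G = ((-199*(-148) + 216) + 158487) + 2320 = ((29452 + 216) + 158487) + 2320 = (29668 + 158487) + 2320 = 188155 + 2320 = 190475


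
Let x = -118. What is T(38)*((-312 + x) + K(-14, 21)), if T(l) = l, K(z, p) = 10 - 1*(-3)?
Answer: -15846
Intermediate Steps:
K(z, p) = 13 (K(z, p) = 10 + 3 = 13)
T(38)*((-312 + x) + K(-14, 21)) = 38*((-312 - 118) + 13) = 38*(-430 + 13) = 38*(-417) = -15846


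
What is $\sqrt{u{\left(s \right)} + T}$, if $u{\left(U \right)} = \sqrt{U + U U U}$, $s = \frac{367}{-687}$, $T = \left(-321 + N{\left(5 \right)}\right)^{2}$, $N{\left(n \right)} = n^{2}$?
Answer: $\frac{\sqrt{41352035904 + i \sqrt{152956074882}}}{687} \approx 296.0 + 0.0013997 i$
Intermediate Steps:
$T = 87616$ ($T = \left(-321 + 5^{2}\right)^{2} = \left(-321 + 25\right)^{2} = \left(-296\right)^{2} = 87616$)
$s = - \frac{367}{687}$ ($s = 367 \left(- \frac{1}{687}\right) = - \frac{367}{687} \approx -0.53421$)
$u{\left(U \right)} = \sqrt{U + U^{3}}$ ($u{\left(U \right)} = \sqrt{U + U^{2} U} = \sqrt{U + U^{3}}$)
$\sqrt{u{\left(s \right)} + T} = \sqrt{\sqrt{- \frac{367}{687} + \left(- \frac{367}{687}\right)^{3}} + 87616} = \sqrt{\sqrt{- \frac{367}{687} - \frac{49430863}{324242703}} + 87616} = \sqrt{\sqrt{- \frac{222643486}{324242703}} + 87616} = \sqrt{\frac{i \sqrt{152956074882}}{471969} + 87616} = \sqrt{87616 + \frac{i \sqrt{152956074882}}{471969}}$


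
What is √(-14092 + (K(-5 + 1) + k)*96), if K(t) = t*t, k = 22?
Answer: 2*I*√2611 ≈ 102.2*I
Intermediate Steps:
K(t) = t²
√(-14092 + (K(-5 + 1) + k)*96) = √(-14092 + ((-5 + 1)² + 22)*96) = √(-14092 + ((-4)² + 22)*96) = √(-14092 + (16 + 22)*96) = √(-14092 + 38*96) = √(-14092 + 3648) = √(-10444) = 2*I*√2611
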